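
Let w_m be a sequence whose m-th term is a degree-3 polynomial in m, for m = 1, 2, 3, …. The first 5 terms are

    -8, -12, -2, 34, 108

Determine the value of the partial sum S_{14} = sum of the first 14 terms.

1st diffs: -4, 10, 36, 74.
2nd diffs: 14, 26, 38.
3rd diffs: 12, 12 (constant).
Newton forward-difference form: w_m = -8 + (-4)·C(m-1,1) + 14·C(m-1,2) + 12·C(m-1,3).
Continuing: …, 232, 418, 678, 1024, …, w_{14} = 4464.
Summing m = 1..14 (14 terms) gives 16632.

16632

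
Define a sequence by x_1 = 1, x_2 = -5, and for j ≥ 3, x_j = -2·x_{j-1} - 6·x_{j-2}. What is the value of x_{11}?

-8384

Compute successive terms:
x_3 = 4, x_4 = 22, x_5 = -68, x_6 = 4, x_7 = 400, x_8 = -824, x_9 = -752, x_{10} = 6448, x_{11} = -8384.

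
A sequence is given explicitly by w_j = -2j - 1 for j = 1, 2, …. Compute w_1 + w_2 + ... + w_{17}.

-323

Over j = 1..17: Σj = 153.
Total = (-2)·153 + (-1)·17 = -323.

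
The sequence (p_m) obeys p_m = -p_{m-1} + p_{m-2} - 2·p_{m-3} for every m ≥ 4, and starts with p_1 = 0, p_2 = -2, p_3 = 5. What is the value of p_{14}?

Applying the relation repeatedly:
p_4 = -7; p_5 = 16; p_6 = -33; …; p_{11} = 1024; p_{12} = -2049; p_{13} = 4095; p_{14} = -8192.

-8192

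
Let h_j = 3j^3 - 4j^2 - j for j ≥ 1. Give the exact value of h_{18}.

h_{18} = 3·18^3 - 4·18^2 - 1·18 = 16182.

16182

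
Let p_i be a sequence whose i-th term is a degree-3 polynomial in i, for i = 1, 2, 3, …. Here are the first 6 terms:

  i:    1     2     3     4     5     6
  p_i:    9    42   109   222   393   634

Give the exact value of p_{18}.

1st diffs: 33, 67, 113, 171, 241.
2nd diffs: 34, 46, 58, 70.
3rd diffs: 12, 12, 12 (constant).
So p_i = 2i^3 + 5i^2 + 4i - 2.
Evaluating at i = 18 gives p_{18} = 13354.

13354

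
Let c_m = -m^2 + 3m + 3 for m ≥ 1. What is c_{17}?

c_{17} = -1·17^2 + 3·17 + 3 = -235.

-235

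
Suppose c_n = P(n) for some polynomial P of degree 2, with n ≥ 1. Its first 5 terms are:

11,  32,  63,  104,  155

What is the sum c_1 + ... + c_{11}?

2926

1st diffs: 21, 31, 41, 51.
2nd diffs: 10, 10, 10 (constant).
Newton forward-difference form: c_n = 11 + 21·C(n-1,1) + 10·C(n-1,2).
Continuing: …, 216, 287, 368, 459, …, c_{11} = 671.
Summing n = 1..11 (11 terms) gives 2926.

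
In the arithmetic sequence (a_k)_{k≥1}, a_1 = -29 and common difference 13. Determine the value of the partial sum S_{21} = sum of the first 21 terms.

a_k = -29 + (k - 1)·13.
a_{21} = 231; S = 21·(-29 + 231)/2 = 2121.

2121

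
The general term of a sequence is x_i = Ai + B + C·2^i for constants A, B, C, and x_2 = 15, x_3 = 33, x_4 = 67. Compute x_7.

521

At i = 2, 3, 4: 2A + B + 4C = 15; 3A + B + 8C = 33; 4A + B + 16C = 67.
Subtracting the first from the second: A + 4C = 18.
Subtracting the second from the third: A + 8C = 34.
Solving: C = 4, A = 2, then B = -5.
Hence x_7 = 2·7 + (-5) + 4·128 = 521.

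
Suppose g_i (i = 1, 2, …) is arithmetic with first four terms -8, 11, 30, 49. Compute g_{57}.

1056

Common difference d = 19.
g_i = -8 + (i - 1)·19.
g_{57} = -8 + 56·19 = 1056.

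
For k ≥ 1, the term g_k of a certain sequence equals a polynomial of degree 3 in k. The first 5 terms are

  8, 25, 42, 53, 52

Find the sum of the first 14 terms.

1st diffs: 17, 17, 11, -1.
2nd diffs: 0, -6, -12.
3rd diffs: -6, -6 (constant).
So g_k = -k^3 + 6k^2 + 6k - 3.
Continuing: …, 33, -10, -83, -192, …, g_{14} = -1487.
Summing k = 1..14 (14 terms) gives -4347.

-4347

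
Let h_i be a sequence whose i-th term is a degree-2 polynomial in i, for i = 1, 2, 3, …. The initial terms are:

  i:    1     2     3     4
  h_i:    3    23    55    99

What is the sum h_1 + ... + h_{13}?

1st diffs: 20, 32, 44.
2nd diffs: 12, 12 (constant).
Newton forward-difference form: h_i = 3 + 20·C(i-1,1) + 12·C(i-1,2).
Continuing: …, 155, 223, 303, 395, …, h_{13} = 1035.
Summing i = 1..13 (13 terms) gives 5031.

5031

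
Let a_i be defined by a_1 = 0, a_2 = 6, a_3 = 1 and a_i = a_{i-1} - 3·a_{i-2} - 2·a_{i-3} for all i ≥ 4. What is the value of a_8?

Applying the relation repeatedly:
a_4 = -17, a_5 = -32, a_6 = 17, a_7 = 147, a_8 = 160.

160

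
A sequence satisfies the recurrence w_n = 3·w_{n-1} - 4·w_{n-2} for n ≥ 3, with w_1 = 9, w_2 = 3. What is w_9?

Applying the relation repeatedly:
w_3 = -27; w_4 = -93; w_5 = -171; w_6 = -141; w_7 = 261; w_8 = 1347; w_9 = 2997.

2997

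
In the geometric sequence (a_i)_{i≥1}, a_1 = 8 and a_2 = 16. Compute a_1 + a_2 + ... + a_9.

4088

Common ratio r = 2.
a_i = 8·2^(i-1).
S = 8·(2^9 - 1)/(2 - 1) = 8·(512 - 1)/(1) = 4088.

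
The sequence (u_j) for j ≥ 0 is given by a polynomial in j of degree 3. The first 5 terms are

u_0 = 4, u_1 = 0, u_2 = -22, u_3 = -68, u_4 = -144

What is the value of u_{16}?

1st diffs: -4, -22, -46, -76.
2nd diffs: -18, -24, -30.
3rd diffs: -6, -6 (constant).
Newton forward-difference form: u_j = 4 + (-4)·C(j,1) + (-18)·C(j,2) + (-6)·C(j,3).
At j = 16: j = 16, so u_{16} = 4 - 64 - 2160 - 3360 = -5580.

-5580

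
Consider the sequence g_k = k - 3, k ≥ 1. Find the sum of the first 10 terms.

25

Over k = 1..10: Σk = 55.
Total = (1)·55 + (-3)·10 = 25.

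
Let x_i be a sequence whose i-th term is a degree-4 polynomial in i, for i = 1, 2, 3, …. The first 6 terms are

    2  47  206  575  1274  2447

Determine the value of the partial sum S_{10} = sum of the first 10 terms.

1st diffs: 45, 159, 369, 699, 1173.
2nd diffs: 114, 210, 330, 474.
3rd diffs: 96, 120, 144.
4th diffs: 24, 24 (constant).
Newton forward-difference form: x_i = 2 + 45·C(i-1,1) + 114·C(i-1,2) + 96·C(i-1,3) + 24·C(i-1,4).
Continuing: 4262, 6911, 10610, 15599.
Summing i = 1..10 (10 terms) gives 41933.

41933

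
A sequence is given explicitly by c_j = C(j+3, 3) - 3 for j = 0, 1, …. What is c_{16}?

966

C(19, 3) = 969, so c_{16} = 966.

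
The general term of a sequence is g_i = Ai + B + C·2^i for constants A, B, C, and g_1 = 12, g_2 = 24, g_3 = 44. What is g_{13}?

32820

Plug in i = 1, 2, 3: A + B + 2C = 12; 2A + B + 4C = 24; 3A + B + 8C = 44.
Subtracting the first from the second: A + 2C = 12.
Subtracting the second from the third: A + 4C = 20.
Solving: C = 4, A = 4, then B = 0.
Hence g_{13} = 4·13 + 0 + 4·8192 = 32820.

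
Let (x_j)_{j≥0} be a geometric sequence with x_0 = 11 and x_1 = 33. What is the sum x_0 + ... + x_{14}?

Common ratio r = 3.
x_j = 11·3^(j-0).
S = 11·(3^15 - 1)/(3 - 1) = 11·(14348907 - 1)/(2) = 78918983.

78918983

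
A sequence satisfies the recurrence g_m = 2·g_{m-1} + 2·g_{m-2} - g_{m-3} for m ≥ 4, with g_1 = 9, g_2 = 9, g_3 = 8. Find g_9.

2760

g_4 = 25;  g_5 = 57;  g_6 = 156;  g_7 = 401;  g_8 = 1057;  g_9 = 2760.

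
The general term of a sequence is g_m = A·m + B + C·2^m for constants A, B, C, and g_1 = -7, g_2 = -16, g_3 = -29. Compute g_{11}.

The three given values yield: A + B + 2C = -7; 2A + B + 4C = -16; 3A + B + 8C = -29.
Subtracting the first from the second: A + 2C = -9.
Subtracting the second from the third: A + 4C = -13.
Solving: C = -2, A = -5, then B = 2.
So g_m = -5·m + 2 + (-2)·2^m; at m=11 this is -4149.

-4149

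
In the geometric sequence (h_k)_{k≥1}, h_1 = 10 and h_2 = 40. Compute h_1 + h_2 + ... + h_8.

Common ratio r = 4.
h_k = 10·4^(k-1).
S = 10·(4^8 - 1)/(4 - 1) = 10·(65536 - 1)/(3) = 218450.

218450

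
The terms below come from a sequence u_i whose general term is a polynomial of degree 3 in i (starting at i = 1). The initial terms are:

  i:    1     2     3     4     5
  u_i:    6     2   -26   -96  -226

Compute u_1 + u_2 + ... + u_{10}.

1st diffs: -4, -28, -70, -130.
2nd diffs: -24, -42, -60.
3rd diffs: -18, -18 (constant).
Newton forward-difference form: u_i = 6 + (-4)·C(i-1,1) + (-24)·C(i-1,2) + (-18)·C(i-1,3).
Continuing: …, -434, -738, -1156, -1706, …, u_{10} = -2406.
Summing i = 1..10 (10 terms) gives -6780.

-6780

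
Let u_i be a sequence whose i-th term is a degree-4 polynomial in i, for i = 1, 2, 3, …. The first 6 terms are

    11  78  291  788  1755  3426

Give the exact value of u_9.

15723

1st diffs: 67, 213, 497, 967, 1671.
2nd diffs: 146, 284, 470, 704.
3rd diffs: 138, 186, 234.
4th diffs: 48, 48 (constant).
Newton forward-difference form: u_i = 11 + 67·C(i-1,1) + 146·C(i-1,2) + 138·C(i-1,3) + 48·C(i-1,4).
At i = 9: i-1 = 8, so u_9 = 11 + 536 + 4088 + 7728 + 3360 = 15723.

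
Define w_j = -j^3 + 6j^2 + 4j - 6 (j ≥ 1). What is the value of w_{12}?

-822

w_{12} = -1·12^3 + 6·12^2 + 4·12 - 6 = -822.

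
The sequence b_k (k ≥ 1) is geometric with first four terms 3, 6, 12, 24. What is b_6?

96

Common ratio r = 2.
b_k = 3·2^(k-1).
b_6 = 3·2^5 = 96.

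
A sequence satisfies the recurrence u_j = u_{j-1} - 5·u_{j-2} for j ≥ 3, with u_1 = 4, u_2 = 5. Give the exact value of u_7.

Compute successive terms:
u_3 = -15, u_4 = -40, u_5 = 35, u_6 = 235, u_7 = 60.

60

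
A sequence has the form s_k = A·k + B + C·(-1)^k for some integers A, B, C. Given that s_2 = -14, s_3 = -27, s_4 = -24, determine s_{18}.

-94

Plug in k = 2, 3, 4: 2A + B + C = -14; 3A + B - C = -27; 4A + B + C = -24.
Subtracting the first from the second: A - 2C = -13.
Subtracting the second from the third: A + 2C = 3.
Solving: C = 4, A = -5, then B = -8.
Hence s_{18} = -5·18 + (-8) + 4·1 = -94.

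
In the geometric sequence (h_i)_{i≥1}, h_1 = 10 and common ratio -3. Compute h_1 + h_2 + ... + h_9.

49210

h_i = 10·(-3)^(i-1).
S = 10·((-3)^9 - 1)/(-3 - 1) = 10·(-19683 - 1)/(-4) = 49210.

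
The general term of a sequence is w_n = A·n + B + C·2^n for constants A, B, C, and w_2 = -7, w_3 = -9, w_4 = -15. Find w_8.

-247

Write the equations: 2A + B + 4C = -7; 3A + B + 8C = -9; 4A + B + 16C = -15.
Subtracting the first from the second: A + 4C = -2.
Subtracting the second from the third: A + 8C = -6.
Solving: C = -1, A = 2, then B = -7.
So w_n = 2·n + (-7) + (-1)·2^n; at n=8 this is -247.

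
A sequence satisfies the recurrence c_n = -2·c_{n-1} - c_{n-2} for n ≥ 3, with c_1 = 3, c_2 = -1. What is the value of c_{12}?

19

Step forward from the initial values:
c_3 = -1; c_4 = 3; c_5 = -5; c_6 = 7; c_7 = -9; c_8 = 11; c_9 = -13; c_{10} = 15; c_{11} = -17; c_{12} = 19.
(Characteristic roots are -1 and -1.)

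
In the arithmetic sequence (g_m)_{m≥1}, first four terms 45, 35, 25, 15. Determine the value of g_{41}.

Common difference d = -10.
g_m = 45 + (m - 1)·(-10).
g_{41} = 45 + 40·(-10) = -355.

-355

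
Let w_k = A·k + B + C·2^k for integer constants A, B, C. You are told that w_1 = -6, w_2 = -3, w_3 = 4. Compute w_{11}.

Plug in k = 1, 2, 3: A + B + 2C = -6; 2A + B + 4C = -3; 3A + B + 8C = 4.
Subtracting the first from the second: A + 2C = 3.
Subtracting the second from the third: A + 4C = 7.
Solving: C = 2, A = -1, then B = -9.
Therefore w_{11} = -11 + (-9) + 2·2048 = 4076.

4076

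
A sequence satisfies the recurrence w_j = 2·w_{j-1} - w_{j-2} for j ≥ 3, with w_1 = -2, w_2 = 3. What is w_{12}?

53

Compute successive terms:
w_3 = 8  w_4 = 13  w_5 = 18  w_6 = 23  w_7 = 28  w_8 = 33  w_9 = 38  w_{10} = 43  w_{11} = 48  w_{12} = 53.
(Characteristic roots are 1 and 1.)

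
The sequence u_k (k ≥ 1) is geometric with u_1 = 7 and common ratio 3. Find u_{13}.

3720087

u_k = 7·3^(k-1).
u_{13} = 7·3^12 = 3720087.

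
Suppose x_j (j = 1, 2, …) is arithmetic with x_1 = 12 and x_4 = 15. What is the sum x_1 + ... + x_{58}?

2349

Common difference d = (15 - 12) / (4 - 1) = 1.
x_j = 12 + (j - 1)·1.
x_{58} = 69; S = 58·(12 + 69)/2 = 2349.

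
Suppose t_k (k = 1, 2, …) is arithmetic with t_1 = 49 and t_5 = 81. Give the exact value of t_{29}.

273

Common difference d = (81 - 49) / (5 - 1) = 8.
t_k = 49 + (k - 1)·8.
t_{29} = 49 + 28·8 = 273.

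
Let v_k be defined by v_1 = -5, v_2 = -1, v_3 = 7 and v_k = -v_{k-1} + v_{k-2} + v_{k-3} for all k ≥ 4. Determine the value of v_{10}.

-49

Iterate the recurrence:
v_4 = -13  v_5 = 19  v_6 = -25  v_7 = 31  v_8 = -37  v_9 = 43  v_{10} = -49.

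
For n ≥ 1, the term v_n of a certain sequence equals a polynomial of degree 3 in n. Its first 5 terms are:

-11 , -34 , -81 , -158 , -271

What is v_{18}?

-7746

1st diffs: -23, -47, -77, -113.
2nd diffs: -24, -30, -36.
3rd diffs: -6, -6 (constant).
So v_n = -n^3 - 6n^2 + 2n - 6.
Evaluating at n = 18 gives v_{18} = -7746.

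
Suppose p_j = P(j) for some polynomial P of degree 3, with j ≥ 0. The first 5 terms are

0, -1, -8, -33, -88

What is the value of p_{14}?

-4928

1st diffs: -1, -7, -25, -55.
2nd diffs: -6, -18, -30.
3rd diffs: -12, -12 (constant).
Newton forward-difference form: p_j = (-1)·C(j,1) + (-6)·C(j,2) + (-12)·C(j,3).
At j = 14: j = 14, so p_{14} = -14 - 546 - 4368 = -4928.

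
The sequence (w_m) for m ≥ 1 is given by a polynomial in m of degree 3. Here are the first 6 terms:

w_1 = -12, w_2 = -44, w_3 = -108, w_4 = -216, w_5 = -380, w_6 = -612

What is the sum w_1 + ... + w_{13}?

1st diffs: -32, -64, -108, -164, -232.
2nd diffs: -32, -44, -56, -68.
3rd diffs: -12, -12, -12 (constant).
So w_m = -2m^3 - 4m^2 - 6m.
Continuing: …, -924, -1328, -1836, -2460, …, w_{13} = -5148.
Summing m = 1..13 (13 terms) gives -20384.

-20384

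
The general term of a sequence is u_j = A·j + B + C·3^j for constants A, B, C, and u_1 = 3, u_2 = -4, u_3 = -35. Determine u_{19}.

The three given values yield: A + B + 3C = 3; 2A + B + 9C = -4; 3A + B + 27C = -35.
Subtracting the first from the second: A + 6C = -7.
Subtracting the second from the third: A + 18C = -31.
Solving: C = -2, A = 5, then B = 4.
So u_j = 5·j + 4 + (-2)·3^j; at j=19 this is -2324522835.

-2324522835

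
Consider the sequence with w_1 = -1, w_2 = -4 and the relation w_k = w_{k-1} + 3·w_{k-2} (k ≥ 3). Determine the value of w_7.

Compute successive terms:
w_3 = -7;  w_4 = -19;  w_5 = -40;  w_6 = -97;  w_7 = -217.

-217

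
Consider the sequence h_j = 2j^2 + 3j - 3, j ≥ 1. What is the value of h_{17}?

626

h_{17} = 2·17^2 + 3·17 - 3 = 626.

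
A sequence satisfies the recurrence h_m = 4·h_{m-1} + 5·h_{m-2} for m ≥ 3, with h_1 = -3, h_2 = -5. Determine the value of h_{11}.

Iterate the recurrence:
h_3 = -35, h_4 = -165, h_5 = -835, h_6 = -4165, h_7 = -20835, h_8 = -104165, h_9 = -520835, h_{10} = -2604165, h_{11} = -13020835.
(Characteristic roots are 5 and -1.)

-13020835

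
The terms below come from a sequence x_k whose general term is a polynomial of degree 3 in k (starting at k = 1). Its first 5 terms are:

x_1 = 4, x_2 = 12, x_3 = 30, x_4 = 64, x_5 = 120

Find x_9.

684

1st diffs: 8, 18, 34, 56.
2nd diffs: 10, 16, 22.
3rd diffs: 6, 6 (constant).
So x_k = k^3 - k^2 + 4k.
Evaluating at k = 9 gives x_9 = 684.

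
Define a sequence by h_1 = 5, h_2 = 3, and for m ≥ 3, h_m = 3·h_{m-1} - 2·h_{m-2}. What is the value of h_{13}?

Applying the relation repeatedly:
h_3 = -1  h_4 = -9  h_5 = -25  …  h_{10} = -1017  h_{11} = -2041  h_{12} = -4089  h_{13} = -8185.
(Characteristic roots are 2 and 1.)

-8185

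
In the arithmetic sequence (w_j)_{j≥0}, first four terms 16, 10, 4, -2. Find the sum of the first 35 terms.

Common difference d = -6.
w_j = 16 + (j - 0)·(-6).
w_{34} = -188; S = 35·(16 + (-188))/2 = -3010.

-3010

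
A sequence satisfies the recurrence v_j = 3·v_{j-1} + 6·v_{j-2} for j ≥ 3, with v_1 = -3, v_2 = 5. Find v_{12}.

Applying the relation repeatedly:
v_3 = -3; v_4 = 21; v_5 = 45; v_6 = 261; v_7 = 1053; v_8 = 4725; v_9 = 20493; v_{10} = 89829; v_{11} = 392445; v_{12} = 1716309.

1716309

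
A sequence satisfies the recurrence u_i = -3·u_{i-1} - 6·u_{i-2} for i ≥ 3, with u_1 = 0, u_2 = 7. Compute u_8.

Compute successive terms:
u_3 = -21;  u_4 = 21;  u_5 = 63;  u_6 = -315;  u_7 = 567;  u_8 = 189.

189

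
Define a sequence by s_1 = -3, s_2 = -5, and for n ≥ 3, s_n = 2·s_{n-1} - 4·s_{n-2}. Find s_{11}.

Compute successive terms:
s_3 = 2, s_4 = 24, s_5 = 40, s_6 = -16, s_7 = -192, s_8 = -320, s_9 = 128, s_{10} = 1536, s_{11} = 2560.

2560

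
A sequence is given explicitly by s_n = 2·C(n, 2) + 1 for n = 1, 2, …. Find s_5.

C(5, 2) = 10, so s_5 = 21.

21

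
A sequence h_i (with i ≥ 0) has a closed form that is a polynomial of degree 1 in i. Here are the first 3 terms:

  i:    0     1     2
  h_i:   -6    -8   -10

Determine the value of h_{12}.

1st diffs: -2, -2 (constant).
So h_i = -2i - 6.
Evaluating at i = 12 gives h_{12} = -30.

-30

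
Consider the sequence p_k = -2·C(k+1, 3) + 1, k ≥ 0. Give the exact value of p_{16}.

C(17, 3) = 680, so p_{16} = -1359.

-1359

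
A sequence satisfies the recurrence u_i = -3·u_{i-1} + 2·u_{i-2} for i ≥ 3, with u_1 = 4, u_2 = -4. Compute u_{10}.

-139684

Applying the relation repeatedly:
u_3 = 20;  u_4 = -68;  u_5 = 244;  u_6 = -868;  u_7 = 3092;  u_8 = -11012;  u_9 = 39220;  u_{10} = -139684.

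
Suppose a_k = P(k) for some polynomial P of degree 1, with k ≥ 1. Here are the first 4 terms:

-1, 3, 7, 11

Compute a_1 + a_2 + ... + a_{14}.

350

1st diffs: 4, 4, 4 (constant).
So a_k = 4k - 5.
Continuing: …, 15, 19, 23, 27, …, a_{14} = 51.
Summing k = 1..14 (14 terms) gives 350.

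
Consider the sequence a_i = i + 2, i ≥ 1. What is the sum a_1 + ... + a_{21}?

Over i = 1..21: Σi = 231.
Total = (1)·231 + (2)·21 = 273.

273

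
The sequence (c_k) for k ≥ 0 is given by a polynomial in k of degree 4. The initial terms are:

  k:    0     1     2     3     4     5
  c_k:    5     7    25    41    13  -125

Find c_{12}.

1st diffs: 2, 18, 16, -28, -138.
2nd diffs: 16, -2, -44, -110.
3rd diffs: -18, -42, -66.
4th diffs: -24, -24 (constant).
Newton forward-difference form: c_k = 5 + 2·C(k,1) + 16·C(k,2) + (-18)·C(k,3) + (-24)·C(k,4).
At k = 12: k = 12, so c_{12} = 5 + 24 + 1056 - 3960 - 11880 = -14755.

-14755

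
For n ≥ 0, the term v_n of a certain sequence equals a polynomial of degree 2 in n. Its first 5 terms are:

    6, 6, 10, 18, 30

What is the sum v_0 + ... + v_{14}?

1st diffs: 0, 4, 8, 12.
2nd diffs: 4, 4, 4 (constant).
So v_n = 2n^2 - 2n + 6.
Continuing: …, 46, 66, 90, 118, …, v_{14} = 370.
Summing n = 0..14 (15 terms) gives 1910.

1910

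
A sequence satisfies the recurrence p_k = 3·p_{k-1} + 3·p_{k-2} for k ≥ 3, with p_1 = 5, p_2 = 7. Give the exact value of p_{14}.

79944327

Compute successive terms:
p_3 = 36;  p_4 = 129;  p_5 = 495;  …;  p_{11} = 1466991;  p_{12} = 5561784;  p_{13} = 21086325;  p_{14} = 79944327.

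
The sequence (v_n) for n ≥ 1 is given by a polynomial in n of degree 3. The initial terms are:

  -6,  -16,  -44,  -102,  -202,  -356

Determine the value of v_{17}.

1st diffs: -10, -28, -58, -100, -154.
2nd diffs: -18, -30, -42, -54.
3rd diffs: -12, -12, -12 (constant).
Newton forward-difference form: v_n = -6 + (-10)·C(n-1,1) + (-18)·C(n-1,2) + (-12)·C(n-1,3).
At n = 17: n-1 = 16, so v_{17} = -6 - 160 - 2160 - 6720 = -9046.

-9046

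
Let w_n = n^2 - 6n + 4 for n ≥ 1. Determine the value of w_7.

w_7 = 1·7^2 - 6·7 + 4 = 11.

11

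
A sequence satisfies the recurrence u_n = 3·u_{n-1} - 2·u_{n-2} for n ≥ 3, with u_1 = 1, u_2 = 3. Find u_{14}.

16383

Step forward from the initial values:
u_3 = 7, u_4 = 15, u_5 = 31, …, u_{11} = 2047, u_{12} = 4095, u_{13} = 8191, u_{14} = 16383.
(Characteristic roots are 2 and 1.)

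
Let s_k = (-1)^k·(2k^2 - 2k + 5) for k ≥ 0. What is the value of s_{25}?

-1205

(-1)^25 = -1; 2k^2 - 2k + 5 at k=25 is 1205; so s_{25} = -1205.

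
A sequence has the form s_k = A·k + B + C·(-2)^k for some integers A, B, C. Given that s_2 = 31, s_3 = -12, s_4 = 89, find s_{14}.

65611

Plug in k = 2, 3, 4: 2A + B + 4C = 31; 3A + B - 8C = -12; 4A + B + 16C = 89.
Subtracting the first from the second: A - 12C = -43.
Subtracting the second from the third: A + 24C = 101.
Solving: C = 4, A = 5, then B = 5.
So s_k = 5·k + 5 + 4·(-2)^k; at k=14 this is 65611.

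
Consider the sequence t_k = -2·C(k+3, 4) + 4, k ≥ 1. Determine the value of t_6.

-248

C(9, 4) = 126, so t_6 = -248.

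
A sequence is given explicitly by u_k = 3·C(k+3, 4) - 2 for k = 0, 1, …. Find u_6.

C(9, 4) = 126, so u_6 = 376.

376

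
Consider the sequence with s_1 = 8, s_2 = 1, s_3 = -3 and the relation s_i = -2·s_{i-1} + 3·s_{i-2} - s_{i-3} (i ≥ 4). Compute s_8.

s_4 = 1  s_5 = -12  s_6 = 30  s_7 = -97  s_8 = 296.

296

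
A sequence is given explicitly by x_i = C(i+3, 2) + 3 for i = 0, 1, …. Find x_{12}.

108

C(15, 2) = 105, so x_{12} = 108.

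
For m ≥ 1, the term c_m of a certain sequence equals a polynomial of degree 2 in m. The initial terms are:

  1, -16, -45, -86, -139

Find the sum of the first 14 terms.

1st diffs: -17, -29, -41, -53.
2nd diffs: -12, -12, -12 (constant).
Newton forward-difference form: c_m = 1 + (-17)·C(m-1,1) + (-12)·C(m-1,2).
Continuing: …, -204, -281, -370, -471, …, c_{14} = -1156.
Summing m = 1..14 (14 terms) gives -5901.

-5901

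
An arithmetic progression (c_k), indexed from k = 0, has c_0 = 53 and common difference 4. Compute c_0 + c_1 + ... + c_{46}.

6815

c_k = 53 + (k - 0)·4.
c_{46} = 237; S = 47·(53 + 237)/2 = 6815.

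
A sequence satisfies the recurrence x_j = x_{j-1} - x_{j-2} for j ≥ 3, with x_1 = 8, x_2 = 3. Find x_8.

3

Iterate the recurrence:
x_3 = -5, x_4 = -8, x_5 = -3, x_6 = 5, x_7 = 8, x_8 = 3.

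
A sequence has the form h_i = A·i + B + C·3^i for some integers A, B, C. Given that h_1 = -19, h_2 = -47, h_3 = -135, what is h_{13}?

At i = 1, 2, 3: A + B + 3C = -19; 2A + B + 9C = -47; 3A + B + 27C = -135.
Subtracting the first from the second: A + 6C = -28.
Subtracting the second from the third: A + 18C = -88.
Solving: C = -5, A = 2, then B = -6.
Therefore h_{13} = 26 + (-6) + (-5)·1594323 = -7971595.

-7971595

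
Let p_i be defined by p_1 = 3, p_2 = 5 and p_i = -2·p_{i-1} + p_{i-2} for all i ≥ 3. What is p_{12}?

Step forward from the initial values:
p_3 = -7, p_4 = 19, p_5 = -45, p_6 = 109, p_7 = -263, p_8 = 635, p_9 = -1533, p_{10} = 3701, p_{11} = -8935, p_{12} = 21571.

21571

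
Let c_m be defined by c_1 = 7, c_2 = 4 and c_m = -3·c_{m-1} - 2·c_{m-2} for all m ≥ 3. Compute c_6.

334

c_3 = -26;  c_4 = 70;  c_5 = -158;  c_6 = 334.
(Characteristic roots are -1 and -2.)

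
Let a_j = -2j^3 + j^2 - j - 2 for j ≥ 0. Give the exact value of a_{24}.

-27098

a_{24} = -2·24^3 + 1·24^2 - 1·24 - 2 = -27098.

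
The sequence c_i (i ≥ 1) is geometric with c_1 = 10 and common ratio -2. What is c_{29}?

2684354560

c_i = 10·(-2)^(i-1).
c_{29} = 10·(-2)^28 = 2684354560.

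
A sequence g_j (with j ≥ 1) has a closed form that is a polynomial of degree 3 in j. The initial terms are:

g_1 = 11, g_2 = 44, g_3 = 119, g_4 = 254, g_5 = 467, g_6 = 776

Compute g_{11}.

1st diffs: 33, 75, 135, 213, 309.
2nd diffs: 42, 60, 78, 96.
3rd diffs: 18, 18, 18 (constant).
Newton forward-difference form: g_j = 11 + 33·C(j-1,1) + 42·C(j-1,2) + 18·C(j-1,3).
At j = 11: j-1 = 10, so g_{11} = 11 + 330 + 1890 + 2160 = 4391.

4391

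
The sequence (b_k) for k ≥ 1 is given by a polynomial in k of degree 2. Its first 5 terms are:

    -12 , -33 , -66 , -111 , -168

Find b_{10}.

1st diffs: -21, -33, -45, -57.
2nd diffs: -12, -12, -12 (constant).
Newton forward-difference form: b_k = -12 + (-21)·C(k-1,1) + (-12)·C(k-1,2).
At k = 10: k-1 = 9, so b_{10} = -12 - 189 - 432 = -633.

-633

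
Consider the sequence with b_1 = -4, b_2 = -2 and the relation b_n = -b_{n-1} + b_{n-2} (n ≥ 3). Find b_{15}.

-178

b_3 = -2  b_4 = 0  b_5 = -2  …  b_{12} = 42  b_{13} = -68  b_{14} = 110  b_{15} = -178.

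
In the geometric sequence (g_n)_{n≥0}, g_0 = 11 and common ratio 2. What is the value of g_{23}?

g_n = 11·2^(n-0).
g_{23} = 11·2^23 = 92274688.

92274688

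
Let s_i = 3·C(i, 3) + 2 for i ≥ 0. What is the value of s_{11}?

C(11, 3) = 165, so s_{11} = 497.

497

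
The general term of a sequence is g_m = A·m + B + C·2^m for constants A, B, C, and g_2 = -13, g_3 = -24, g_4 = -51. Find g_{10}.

-4053

The three given values yield: 2A + B + 4C = -13; 3A + B + 8C = -24; 4A + B + 16C = -51.
Subtracting the first from the second: A + 4C = -11.
Subtracting the second from the third: A + 8C = -27.
Solving: C = -4, A = 5, then B = -7.
So g_m = 5·m + (-7) + (-4)·2^m; at m=10 this is -4053.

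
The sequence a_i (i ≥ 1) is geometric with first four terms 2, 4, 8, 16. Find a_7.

Common ratio r = 2.
a_i = 2·2^(i-1).
a_7 = 2·2^6 = 128.

128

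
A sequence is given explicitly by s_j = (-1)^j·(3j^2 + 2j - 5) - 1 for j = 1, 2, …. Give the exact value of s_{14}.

(-1)^14 = 1; 3j^2 + 2j - 5 at j=14 is 611; so s_{14} = 610.

610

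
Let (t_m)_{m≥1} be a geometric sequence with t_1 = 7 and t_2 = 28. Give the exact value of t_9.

Common ratio r = 4.
t_m = 7·4^(m-1).
t_9 = 7·4^8 = 458752.

458752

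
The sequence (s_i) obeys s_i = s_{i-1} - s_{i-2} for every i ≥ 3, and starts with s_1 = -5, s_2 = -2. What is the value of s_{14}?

Applying the relation repeatedly:
s_3 = 3; s_4 = 5; s_5 = 2; …; s_{11} = 2; s_{12} = -3; s_{13} = -5; s_{14} = -2.

-2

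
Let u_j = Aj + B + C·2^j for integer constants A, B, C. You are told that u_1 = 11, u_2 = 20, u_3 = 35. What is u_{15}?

98351

At j = 1, 2, 3: A + B + 2C = 11; 2A + B + 4C = 20; 3A + B + 8C = 35.
Subtracting the first from the second: A + 2C = 9.
Subtracting the second from the third: A + 4C = 15.
Solving: C = 3, A = 3, then B = 2.
Therefore u_{15} = 45 + 2 + 3·32768 = 98351.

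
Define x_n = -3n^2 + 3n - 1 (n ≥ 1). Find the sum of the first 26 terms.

-17576

Over n = 1..26: Σn = 351, Σn² = 6201.
Total = (-3)·6201 + (3)·351 + (-1)·26 = -17576.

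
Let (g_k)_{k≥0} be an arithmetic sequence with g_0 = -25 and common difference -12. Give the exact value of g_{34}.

g_k = -25 + (k - 0)·(-12).
g_{34} = -25 + 34·(-12) = -433.

-433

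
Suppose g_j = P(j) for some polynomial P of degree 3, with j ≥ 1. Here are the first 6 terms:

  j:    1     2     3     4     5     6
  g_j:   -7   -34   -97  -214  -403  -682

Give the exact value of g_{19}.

1st diffs: -27, -63, -117, -189, -279.
2nd diffs: -36, -54, -72, -90.
3rd diffs: -18, -18, -18 (constant).
Newton forward-difference form: g_j = -7 + (-27)·C(j-1,1) + (-36)·C(j-1,2) + (-18)·C(j-1,3).
At j = 19: j-1 = 18, so g_{19} = -7 - 486 - 5508 - 14688 = -20689.

-20689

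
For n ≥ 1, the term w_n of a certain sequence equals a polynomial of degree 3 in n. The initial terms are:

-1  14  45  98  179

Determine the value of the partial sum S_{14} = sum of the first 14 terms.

13181

1st diffs: 15, 31, 53, 81.
2nd diffs: 16, 22, 28.
3rd diffs: 6, 6 (constant).
Newton forward-difference form: w_n = -1 + 15·C(n-1,1) + 16·C(n-1,2) + 6·C(n-1,3).
Continuing: …, 294, 449, 650, 903, …, w_{14} = 3158.
Summing n = 1..14 (14 terms) gives 13181.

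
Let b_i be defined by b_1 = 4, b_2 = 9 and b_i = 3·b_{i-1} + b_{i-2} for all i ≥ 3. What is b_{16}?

171904422

Applying the relation repeatedly:
b_3 = 31; b_4 = 102; b_5 = 337; …; b_{13} = 4771444; b_{14} = 15759009; b_{15} = 52048471; b_{16} = 171904422.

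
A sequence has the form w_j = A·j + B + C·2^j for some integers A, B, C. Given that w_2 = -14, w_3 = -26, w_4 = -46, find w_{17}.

At j = 2, 3, 4: 2A + B + 4C = -14; 3A + B + 8C = -26; 4A + B + 16C = -46.
Subtracting the first from the second: A + 4C = -12.
Subtracting the second from the third: A + 8C = -20.
Solving: C = -2, A = -4, then B = 2.
Therefore w_{17} = -68 + 2 + (-2)·131072 = -262210.

-262210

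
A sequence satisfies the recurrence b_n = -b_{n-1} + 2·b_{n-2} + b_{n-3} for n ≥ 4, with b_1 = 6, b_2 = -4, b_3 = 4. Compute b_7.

Applying the relation repeatedly:
b_4 = -6; b_5 = 10; b_6 = -18; b_7 = 32.

32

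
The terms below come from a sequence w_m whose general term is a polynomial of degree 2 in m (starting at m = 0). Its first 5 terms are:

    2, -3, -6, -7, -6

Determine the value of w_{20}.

1st diffs: -5, -3, -1, 1.
2nd diffs: 2, 2, 2 (constant).
Newton forward-difference form: w_m = 2 + (-5)·C(m,1) + 2·C(m,2).
At m = 20: m = 20, so w_{20} = 2 - 100 + 380 = 282.

282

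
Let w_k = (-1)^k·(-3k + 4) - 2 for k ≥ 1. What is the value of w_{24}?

(-1)^24 = 1; -3k + 4 at k=24 is -68; so w_{24} = -70.

-70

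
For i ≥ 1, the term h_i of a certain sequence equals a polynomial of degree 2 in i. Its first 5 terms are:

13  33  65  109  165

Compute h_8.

405

1st diffs: 20, 32, 44, 56.
2nd diffs: 12, 12, 12 (constant).
So h_i = 6i^2 + 2i + 5.
Evaluating at i = 8 gives h_8 = 405.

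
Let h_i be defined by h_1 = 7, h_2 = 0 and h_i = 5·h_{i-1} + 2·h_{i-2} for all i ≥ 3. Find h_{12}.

48804350

Step forward from the initial values:
h_3 = 14;  h_4 = 70;  h_5 = 378;  h_6 = 2030;  h_7 = 10906;  h_8 = 58590;  h_9 = 314762;  h_{10} = 1690990;  h_{11} = 9084474;  h_{12} = 48804350.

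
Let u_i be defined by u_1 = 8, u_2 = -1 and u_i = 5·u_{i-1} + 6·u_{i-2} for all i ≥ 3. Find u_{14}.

Iterate the recurrence:
u_3 = 43; u_4 = 209; u_5 = 1303; …; u_{11} = 60466183; u_{12} = 362797049; u_{13} = 2176782343; u_{14} = 13060694009.
(Characteristic roots are 6 and -1.)

13060694009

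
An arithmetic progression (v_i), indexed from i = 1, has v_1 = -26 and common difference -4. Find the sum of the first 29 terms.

v_i = -26 + (i - 1)·(-4).
v_{29} = -138; S = 29·(-26 + (-138))/2 = -2378.

-2378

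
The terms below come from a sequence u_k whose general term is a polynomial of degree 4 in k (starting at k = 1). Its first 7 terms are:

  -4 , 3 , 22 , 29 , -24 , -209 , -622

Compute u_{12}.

-11147

1st diffs: 7, 19, 7, -53, -185, -413.
2nd diffs: 12, -12, -60, -132, -228.
3rd diffs: -24, -48, -72, -96.
4th diffs: -24, -24, -24 (constant).
Newton forward-difference form: u_k = -4 + 7·C(k-1,1) + 12·C(k-1,2) + (-24)·C(k-1,3) + (-24)·C(k-1,4).
At k = 12: k-1 = 11, so u_{12} = -4 + 77 + 660 - 3960 - 7920 = -11147.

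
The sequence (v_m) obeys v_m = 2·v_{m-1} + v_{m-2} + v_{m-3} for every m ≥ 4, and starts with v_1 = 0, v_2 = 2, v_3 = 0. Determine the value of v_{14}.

Step forward from the initial values:
v_4 = 2  v_5 = 6  v_6 = 14  …  v_{11} = 1518  v_{12} = 3866  v_{13} = 9846  v_{14} = 25076.

25076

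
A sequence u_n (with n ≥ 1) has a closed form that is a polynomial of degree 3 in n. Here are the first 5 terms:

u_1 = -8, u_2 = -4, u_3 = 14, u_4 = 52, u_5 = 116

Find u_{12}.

1796

1st diffs: 4, 18, 38, 64.
2nd diffs: 14, 20, 26.
3rd diffs: 6, 6 (constant).
Newton forward-difference form: u_n = -8 + 4·C(n-1,1) + 14·C(n-1,2) + 6·C(n-1,3).
At n = 12: n-1 = 11, so u_{12} = -8 + 44 + 770 + 990 = 1796.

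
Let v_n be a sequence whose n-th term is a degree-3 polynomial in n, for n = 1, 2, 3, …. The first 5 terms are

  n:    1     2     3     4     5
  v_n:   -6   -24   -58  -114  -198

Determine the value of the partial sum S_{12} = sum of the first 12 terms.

1st diffs: -18, -34, -56, -84.
2nd diffs: -16, -22, -28.
3rd diffs: -6, -6 (constant).
So v_n = -n^3 - 2n^2 - 5n + 2.
Continuing: …, -316, -474, -678, -934, …, v_{12} = -2074.
Summing n = 1..12 (12 terms) gives -7750.

-7750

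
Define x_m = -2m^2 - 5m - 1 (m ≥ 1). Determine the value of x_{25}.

x_{25} = -2·25^2 - 5·25 - 1 = -1376.

-1376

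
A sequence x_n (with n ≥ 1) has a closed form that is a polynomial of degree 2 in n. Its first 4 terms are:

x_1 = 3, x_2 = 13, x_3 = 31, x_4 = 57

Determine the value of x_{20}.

1561

1st diffs: 10, 18, 26.
2nd diffs: 8, 8 (constant).
Newton forward-difference form: x_n = 3 + 10·C(n-1,1) + 8·C(n-1,2).
At n = 20: n-1 = 19, so x_{20} = 3 + 190 + 1368 = 1561.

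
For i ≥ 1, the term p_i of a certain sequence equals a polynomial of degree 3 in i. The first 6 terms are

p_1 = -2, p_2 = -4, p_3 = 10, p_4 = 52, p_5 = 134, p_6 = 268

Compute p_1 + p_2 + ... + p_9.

1st diffs: -2, 14, 42, 82, 134.
2nd diffs: 16, 28, 40, 52.
3rd diffs: 12, 12, 12 (constant).
Newton forward-difference form: p_i = -2 + (-2)·C(i-1,1) + 16·C(i-1,2) + 12·C(i-1,3).
Continuing: 466, 740, 1102.
Summing i = 1..9 (9 terms) gives 2766.

2766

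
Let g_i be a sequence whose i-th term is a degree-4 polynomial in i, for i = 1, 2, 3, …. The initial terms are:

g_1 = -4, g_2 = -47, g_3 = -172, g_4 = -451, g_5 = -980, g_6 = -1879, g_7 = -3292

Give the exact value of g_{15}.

1st diffs: -43, -125, -279, -529, -899, -1413.
2nd diffs: -82, -154, -250, -370, -514.
3rd diffs: -72, -96, -120, -144.
4th diffs: -24, -24, -24 (constant).
Newton forward-difference form: g_i = -4 + (-43)·C(i-1,1) + (-82)·C(i-1,2) + (-72)·C(i-1,3) + (-24)·C(i-1,4).
At i = 15: i-1 = 14, so g_{15} = -4 - 602 - 7462 - 26208 - 24024 = -58300.

-58300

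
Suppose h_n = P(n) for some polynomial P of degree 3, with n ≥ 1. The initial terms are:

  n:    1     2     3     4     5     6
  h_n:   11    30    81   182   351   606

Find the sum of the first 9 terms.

5739

1st diffs: 19, 51, 101, 169, 255.
2nd diffs: 32, 50, 68, 86.
3rd diffs: 18, 18, 18 (constant).
Newton forward-difference form: h_n = 11 + 19·C(n-1,1) + 32·C(n-1,2) + 18·C(n-1,3).
Continuing: 965, 1446, 2067.
Summing n = 1..9 (9 terms) gives 5739.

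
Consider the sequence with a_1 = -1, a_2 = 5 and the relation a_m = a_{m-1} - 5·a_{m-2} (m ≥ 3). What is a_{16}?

a_3 = 10;  a_4 = -15;  a_5 = -65;  …;  a_{13} = -2465;  a_{14} = -93515;  a_{15} = -81190;  a_{16} = 386385.

386385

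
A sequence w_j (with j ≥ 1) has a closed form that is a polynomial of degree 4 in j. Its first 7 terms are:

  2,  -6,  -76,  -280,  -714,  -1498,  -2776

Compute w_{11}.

1st diffs: -8, -70, -204, -434, -784, -1278.
2nd diffs: -62, -134, -230, -350, -494.
3rd diffs: -72, -96, -120, -144.
4th diffs: -24, -24, -24 (constant).
Newton forward-difference form: w_j = 2 + (-8)·C(j-1,1) + (-62)·C(j-1,2) + (-72)·C(j-1,3) + (-24)·C(j-1,4).
At j = 11: j-1 = 10, so w_{11} = 2 - 80 - 2790 - 8640 - 5040 = -16548.

-16548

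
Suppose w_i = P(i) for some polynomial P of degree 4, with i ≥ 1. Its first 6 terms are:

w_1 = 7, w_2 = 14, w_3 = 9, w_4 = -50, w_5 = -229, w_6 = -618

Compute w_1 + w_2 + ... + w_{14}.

-93723

1st diffs: 7, -5, -59, -179, -389.
2nd diffs: -12, -54, -120, -210.
3rd diffs: -42, -66, -90.
4th diffs: -24, -24 (constant).
So w_i = -i^4 + 3i^3 + i^2 - 2i + 6.
Continuing: …, -1331, -2506, -4305, -6914, …, w_{14} = -30010.
Summing i = 1..14 (14 terms) gives -93723.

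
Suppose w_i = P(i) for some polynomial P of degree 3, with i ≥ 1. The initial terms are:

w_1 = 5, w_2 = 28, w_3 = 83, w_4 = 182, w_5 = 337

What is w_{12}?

1st diffs: 23, 55, 99, 155.
2nd diffs: 32, 44, 56.
3rd diffs: 12, 12 (constant).
Newton forward-difference form: w_i = 5 + 23·C(i-1,1) + 32·C(i-1,2) + 12·C(i-1,3).
At i = 12: i-1 = 11, so w_{12} = 5 + 253 + 1760 + 1980 = 3998.

3998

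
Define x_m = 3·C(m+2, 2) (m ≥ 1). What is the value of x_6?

C(8, 2) = 28, so x_6 = 84.

84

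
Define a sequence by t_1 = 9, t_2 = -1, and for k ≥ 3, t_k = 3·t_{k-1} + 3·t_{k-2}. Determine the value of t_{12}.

3107484

t_3 = 24;  t_4 = 69;  t_5 = 279;  t_6 = 1044;  t_7 = 3969;  t_8 = 15039;  t_9 = 57024;  t_{10} = 216189;  t_{11} = 819639;  t_{12} = 3107484.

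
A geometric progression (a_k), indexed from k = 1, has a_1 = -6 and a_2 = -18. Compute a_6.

Common ratio r = 3.
a_k = (-6)·3^(k-1).
a_6 = (-6)·3^5 = -1458.

-1458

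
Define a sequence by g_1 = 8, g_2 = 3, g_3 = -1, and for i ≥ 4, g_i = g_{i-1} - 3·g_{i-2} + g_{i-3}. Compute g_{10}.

Iterate the recurrence:
g_4 = -2;  g_5 = 4;  g_6 = 9;  g_7 = -5;  g_8 = -28;  g_9 = -4;  g_{10} = 75.

75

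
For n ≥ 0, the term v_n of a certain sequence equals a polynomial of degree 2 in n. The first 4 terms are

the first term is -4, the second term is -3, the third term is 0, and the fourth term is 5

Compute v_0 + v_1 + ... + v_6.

63

1st diffs: 1, 3, 5.
2nd diffs: 2, 2 (constant).
Newton forward-difference form: v_n = -4 + 1·C(n,1) + 2·C(n,2).
Continuing: 12, 21, 32.
Summing n = 0..6 (7 terms) gives 63.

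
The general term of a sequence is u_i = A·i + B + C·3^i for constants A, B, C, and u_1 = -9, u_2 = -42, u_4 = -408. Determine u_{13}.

Plug in i = 1, 2, 4: A + B + 3C = -9; 2A + B + 9C = -42; 4A + B + 81C = -408.
Subtracting the first from the second: A + 6C = -33.
Subtracting the second from the third: 2A + 72C = -366.
Solving: C = -5, A = -3, then B = 9.
Hence u_{13} = -3·13 + 9 + (-5)·1594323 = -7971645.

-7971645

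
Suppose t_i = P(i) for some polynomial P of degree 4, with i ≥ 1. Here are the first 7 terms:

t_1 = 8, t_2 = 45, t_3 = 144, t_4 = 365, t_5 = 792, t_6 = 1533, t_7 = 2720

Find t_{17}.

85320

1st diffs: 37, 99, 221, 427, 741, 1187.
2nd diffs: 62, 122, 206, 314, 446.
3rd diffs: 60, 84, 108, 132.
4th diffs: 24, 24, 24 (constant).
Newton forward-difference form: t_i = 8 + 37·C(i-1,1) + 62·C(i-1,2) + 60·C(i-1,3) + 24·C(i-1,4).
At i = 17: i-1 = 16, so t_{17} = 8 + 592 + 7440 + 33600 + 43680 = 85320.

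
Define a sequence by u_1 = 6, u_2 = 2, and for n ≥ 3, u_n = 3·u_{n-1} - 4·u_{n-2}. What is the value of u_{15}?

Iterate the recurrence:
u_3 = -18; u_4 = -62; u_5 = -114; …; u_{12} = -11966; u_{13} = -32754; u_{14} = -50398; u_{15} = -20178.

-20178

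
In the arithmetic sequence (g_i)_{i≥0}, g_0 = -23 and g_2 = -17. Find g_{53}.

Common difference d = (-17 - (-23)) / (2 - 0) = 3.
g_i = -23 + (i - 0)·3.
g_{53} = -23 + 53·3 = 136.

136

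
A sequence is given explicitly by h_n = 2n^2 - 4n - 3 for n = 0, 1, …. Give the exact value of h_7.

67

h_7 = 2·7^2 - 4·7 - 3 = 67.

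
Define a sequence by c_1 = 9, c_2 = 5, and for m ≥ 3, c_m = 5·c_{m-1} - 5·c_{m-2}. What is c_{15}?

-219062500

Compute successive terms:
c_3 = -20;  c_4 = -125;  c_5 = -525;  …;  c_{12} = -4625000;  c_{13} = -16734375;  c_{14} = -60546875;  c_{15} = -219062500.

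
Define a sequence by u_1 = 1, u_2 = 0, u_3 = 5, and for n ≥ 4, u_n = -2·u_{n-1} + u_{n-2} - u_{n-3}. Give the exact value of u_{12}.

-19063

u_4 = -11  u_5 = 27  u_6 = -70  u_7 = 178  u_8 = -453  u_9 = 1154  u_{10} = -2939  u_{11} = 7485  u_{12} = -19063.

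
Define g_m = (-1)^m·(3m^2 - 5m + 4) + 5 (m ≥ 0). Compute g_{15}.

-599

(-1)^15 = -1; 3m^2 - 5m + 4 at m=15 is 604; so g_{15} = -599.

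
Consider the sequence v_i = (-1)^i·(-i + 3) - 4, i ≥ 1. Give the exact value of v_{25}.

(-1)^25 = -1; -i + 3 at i=25 is -22; so v_{25} = 18.

18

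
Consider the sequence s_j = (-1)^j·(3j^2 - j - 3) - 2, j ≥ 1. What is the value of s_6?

97

(-1)^6 = 1; 3j^2 - j - 3 at j=6 is 99; so s_6 = 97.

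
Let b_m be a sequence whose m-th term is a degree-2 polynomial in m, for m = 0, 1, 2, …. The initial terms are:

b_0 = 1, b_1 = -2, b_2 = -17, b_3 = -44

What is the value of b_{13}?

-974

1st diffs: -3, -15, -27.
2nd diffs: -12, -12 (constant).
So b_m = -6m^2 + 3m + 1.
Evaluating at m = 13 gives b_{13} = -974.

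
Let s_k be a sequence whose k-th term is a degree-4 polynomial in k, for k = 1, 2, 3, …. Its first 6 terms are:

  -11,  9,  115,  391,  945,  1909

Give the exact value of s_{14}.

48141

1st diffs: 20, 106, 276, 554, 964.
2nd diffs: 86, 170, 278, 410.
3rd diffs: 84, 108, 132.
4th diffs: 24, 24 (constant).
Newton forward-difference form: s_k = -11 + 20·C(k-1,1) + 86·C(k-1,2) + 84·C(k-1,3) + 24·C(k-1,4).
At k = 14: k-1 = 13, so s_{14} = -11 + 260 + 6708 + 24024 + 17160 = 48141.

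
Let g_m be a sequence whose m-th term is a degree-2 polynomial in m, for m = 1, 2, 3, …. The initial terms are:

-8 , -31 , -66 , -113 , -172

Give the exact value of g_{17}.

-1816

1st diffs: -23, -35, -47, -59.
2nd diffs: -12, -12, -12 (constant).
Newton forward-difference form: g_m = -8 + (-23)·C(m-1,1) + (-12)·C(m-1,2).
At m = 17: m-1 = 16, so g_{17} = -8 - 368 - 1440 = -1816.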